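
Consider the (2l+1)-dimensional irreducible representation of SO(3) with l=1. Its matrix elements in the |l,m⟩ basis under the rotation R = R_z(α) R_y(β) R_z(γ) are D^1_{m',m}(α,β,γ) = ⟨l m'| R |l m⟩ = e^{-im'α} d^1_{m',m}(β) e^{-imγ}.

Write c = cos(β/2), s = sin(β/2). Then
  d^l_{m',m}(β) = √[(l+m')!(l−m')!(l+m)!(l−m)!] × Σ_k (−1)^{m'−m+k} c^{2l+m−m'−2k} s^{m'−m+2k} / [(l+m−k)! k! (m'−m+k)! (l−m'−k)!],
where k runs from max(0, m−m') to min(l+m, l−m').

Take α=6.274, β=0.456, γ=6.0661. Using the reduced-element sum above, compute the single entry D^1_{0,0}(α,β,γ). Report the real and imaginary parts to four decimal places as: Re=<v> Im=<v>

Re=0.8978 Im=0.0000

First d^1_{0,0}(β=0.456), then the phase factors e^{-i(0)α} and e^{-i(0)γ}:
With c≡cos(β/2)=0.974120 and s≡sin(β/2)=0.226030, N=[1·1·1·1]^{1/2}=1.000000
k∈{0,1} keeps every argument non-negative
  k=0: (−1)^0·1.0000/(1)·0.9741^2·0.2260^0 = +0.948911
  k=1: (−1)^1·1.0000/(1)·0.9741^0·0.2260^2 = -0.051089
d^1_{0,0}(0.456) = +0.948911 -0.051089 = +0.897821
D = (+1.000000+0.000000i)·(+0.897821)·(+1.000000+0.000000i) = +0.897821+0.000000i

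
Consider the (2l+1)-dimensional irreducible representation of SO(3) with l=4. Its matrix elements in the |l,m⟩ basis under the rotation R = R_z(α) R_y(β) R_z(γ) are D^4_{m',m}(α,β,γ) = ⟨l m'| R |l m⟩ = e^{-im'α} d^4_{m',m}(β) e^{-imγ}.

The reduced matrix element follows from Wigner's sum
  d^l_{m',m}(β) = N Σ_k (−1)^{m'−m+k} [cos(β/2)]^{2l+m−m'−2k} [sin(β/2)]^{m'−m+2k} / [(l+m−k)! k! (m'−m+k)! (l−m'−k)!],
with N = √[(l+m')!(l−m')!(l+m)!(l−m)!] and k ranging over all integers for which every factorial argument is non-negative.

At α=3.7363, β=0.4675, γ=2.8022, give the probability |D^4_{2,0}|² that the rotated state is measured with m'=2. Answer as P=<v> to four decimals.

P=0.1351

Split into d^4_{2,0}(β=0.4675) × two z-phases.
Half-angle: c=0.972805, s=0.231627. N=√(720·2·24·24)=910.735966
The bounds max(0,m−m')=0 and min(l+m,l−m')=2 give 3 terms
  k=0: (−1)^2·910.7360/(96)·0.9728^6·0.2316^2 = +0.431374
  k=1: (−1)^3·910.7360/(36)·0.9728^4·0.2316^4 = -0.065215
  k=2: (−1)^4·910.7360/(96)·0.9728^2·0.2316^6 = +0.001386
d^4_{2,0}(0.4675) = +0.431374 -0.065215 +0.001386 = +0.367545
|D^4_{2,0}|² = |d^4_{2,0}(β)|² = (+0.367545)² = 0.135089 (the z-rotation phases have unit modulus)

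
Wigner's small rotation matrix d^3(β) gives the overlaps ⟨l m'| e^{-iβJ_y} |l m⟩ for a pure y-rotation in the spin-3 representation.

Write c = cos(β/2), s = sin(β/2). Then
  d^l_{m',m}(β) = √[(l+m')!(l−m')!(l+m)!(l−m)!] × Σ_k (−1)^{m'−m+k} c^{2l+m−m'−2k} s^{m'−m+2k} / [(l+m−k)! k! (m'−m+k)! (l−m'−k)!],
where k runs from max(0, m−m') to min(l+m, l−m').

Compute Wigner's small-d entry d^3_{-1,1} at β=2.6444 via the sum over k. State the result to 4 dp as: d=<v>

d^3_{-1,1}(β=2.6444) via Wigner's sum:
With c≡cos(β/2)=0.246044 and s≡sin(β/2)=0.969259, N=[2·24·24·2]^{1/2}=48.000000
Admissible k: 2..4 (factorial args all ≥0)
  k=2: (−1)^0·48.0000/(8)·0.2460^4·0.9693^2 = +0.020658
  k=3: (−1)^1·48.0000/(6)·0.2460^2·0.9693^4 = -0.427438
  k=4: (−1)^2·48.0000/(48)·0.2460^0·0.9693^6 = +0.829160
d^3_{-1,1}(2.6444) = +0.020658 -0.427438 +0.829160 = +0.422379

d=0.4224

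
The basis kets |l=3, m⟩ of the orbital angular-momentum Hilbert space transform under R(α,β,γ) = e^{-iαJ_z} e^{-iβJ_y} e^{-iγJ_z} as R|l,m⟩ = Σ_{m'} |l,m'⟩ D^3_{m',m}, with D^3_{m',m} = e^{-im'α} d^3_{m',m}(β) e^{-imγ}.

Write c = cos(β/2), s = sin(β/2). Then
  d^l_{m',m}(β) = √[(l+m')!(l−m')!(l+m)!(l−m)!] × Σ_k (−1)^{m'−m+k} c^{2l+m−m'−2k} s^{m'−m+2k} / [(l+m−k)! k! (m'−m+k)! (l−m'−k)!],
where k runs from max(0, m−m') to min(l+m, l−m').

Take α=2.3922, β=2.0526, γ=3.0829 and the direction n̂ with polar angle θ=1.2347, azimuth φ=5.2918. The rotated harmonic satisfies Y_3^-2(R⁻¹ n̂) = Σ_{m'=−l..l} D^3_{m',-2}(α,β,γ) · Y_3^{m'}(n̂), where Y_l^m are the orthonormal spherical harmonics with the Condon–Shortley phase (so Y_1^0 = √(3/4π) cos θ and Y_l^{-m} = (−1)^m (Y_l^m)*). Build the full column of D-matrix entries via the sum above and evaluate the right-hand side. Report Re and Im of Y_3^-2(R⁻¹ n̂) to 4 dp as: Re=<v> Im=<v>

Re=0.0399 Im=0.0548

Need the full column D^3_{m',-2} for m'=−3..3 at α=2.3922, β=2.0526, γ=3.0829.
cos(β/2)=0.517987, sin(β/2)=0.855388
d^3_{-3,-2}: single k=1 term ⇒ +0.078133;  D = +0.055764+0.054728i
d^3_{-2,-2}: k∈[0..1] ⇒ +0.019316 -0.263374 = -0.244058;  D = +0.011070+0.243807i
d^3_{-1,-2}: k∈[0..1] ⇒ -0.100869 +0.550145 = +0.449276;  D = -0.290810+0.342459i
d^3_{0,-2}: k∈[0..1] ⇒ +0.288512 -0.786778 = -0.498266;  D = -0.494837+0.058355i
d^3_{1,-2}: k∈[0..1] ⇒ -0.550145 +0.750128 = +0.199983;  D = -0.161355-0.118143i
d^3_{2,-2}: k∈[0..1] ⇒ +0.718227 -0.391724 = +0.326503;  D = +0.061469+0.320664i
d^3_{3,-2}: single k=0 term ⇒ -0.581047;  D = -0.308642+0.492296i
Y_3^{m'}(θ=1.2347,φ=5.2918) and Σ D·Y over m':
  (+0.0558+0.0547i)·(-0.3461+0.0585i)  (+0.0111+0.2438i)·(-0.1203+0.2753i)  (-0.2908+0.3425i)·(-0.0762-0.1165i)  (-0.4948+0.0584i)·(-0.3023+0.0000i)  (-0.1614-0.1181i)·(+0.0762-0.1165i)  (+0.0615+0.3207i)·(-0.1203-0.2753i)  (-0.3086+0.4923i)·(+0.3461+0.0585i)
Y_3^-2(R⁻¹ n̂) = +0.039869+0.054810i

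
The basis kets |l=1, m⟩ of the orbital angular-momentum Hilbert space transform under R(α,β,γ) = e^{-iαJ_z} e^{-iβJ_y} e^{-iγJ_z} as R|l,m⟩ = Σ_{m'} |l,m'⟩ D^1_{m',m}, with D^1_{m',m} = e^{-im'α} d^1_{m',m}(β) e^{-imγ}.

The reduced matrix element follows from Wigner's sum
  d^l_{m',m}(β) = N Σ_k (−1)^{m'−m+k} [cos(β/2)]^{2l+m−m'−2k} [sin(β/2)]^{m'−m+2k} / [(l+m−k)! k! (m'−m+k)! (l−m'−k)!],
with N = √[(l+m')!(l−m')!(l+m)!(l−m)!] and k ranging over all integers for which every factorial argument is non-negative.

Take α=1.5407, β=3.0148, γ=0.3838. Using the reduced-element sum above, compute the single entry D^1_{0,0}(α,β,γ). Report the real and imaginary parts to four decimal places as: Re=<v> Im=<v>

Re=-0.9920 Im=0.0000

Split into d^1_{0,0}(β=3.0148) × two z-phases.
c=cos(3.0148/2)=0.063354, s=sin(3.0148/2)=0.997991; N=√[1·1·1·1]=1.000000
k: max(0,(0)−(0))=0 … min(1+(0),1−(0))=1
  k=0: (−1)^0·1.0000/(1)·0.0634^2·0.9980^0 = +0.004014
  k=1: (−1)^1·1.0000/(1)·0.0634^0·0.9980^2 = -0.995986
d^1_{0,0}(3.0148) = +0.004014 -0.995986 = -0.991973
Phases: e^{-i·(0)·1.5407}=+1.000000+0.000000i, e^{-i·(0)·0.3838}=+1.000000+0.000000i ⇒ D=-0.991973+0.000000i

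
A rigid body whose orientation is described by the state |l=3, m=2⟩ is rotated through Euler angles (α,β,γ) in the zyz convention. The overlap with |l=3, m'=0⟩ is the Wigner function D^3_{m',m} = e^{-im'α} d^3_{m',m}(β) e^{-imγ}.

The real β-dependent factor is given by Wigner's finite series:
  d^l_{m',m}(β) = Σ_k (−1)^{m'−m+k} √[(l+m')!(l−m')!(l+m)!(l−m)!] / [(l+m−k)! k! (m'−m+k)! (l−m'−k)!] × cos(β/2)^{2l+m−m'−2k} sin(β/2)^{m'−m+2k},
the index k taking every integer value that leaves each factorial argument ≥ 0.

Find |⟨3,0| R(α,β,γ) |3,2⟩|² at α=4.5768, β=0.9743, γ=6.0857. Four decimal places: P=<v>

D^3_{0,2}(4.5768,0.9743,6.0857) = e^{-i·0·4.5768}·d^3_{0,2}(0.9743)·e^{-i·2·6.0857}. Compute d first:
Half-angle: c=0.883671, s=0.468109. N=√(6·6·120·1)=65.726707
k∈{2,3} keeps every argument non-negative
  k=2: (−1)^0·65.7267/(12)·0.8837^4·0.4681^2 = +0.731841
  k=3: (−1)^1·65.7267/(12)·0.8837^2·0.4681^4 = -0.205367
d^3_{0,2}(0.9743) = +0.731841 -0.205367 = +0.526474
|D^3_{0,2}|² = |d^3_{0,2}(β)|² = (+0.526474)² = 0.277175 (the z-rotation phases have unit modulus)

P=0.2772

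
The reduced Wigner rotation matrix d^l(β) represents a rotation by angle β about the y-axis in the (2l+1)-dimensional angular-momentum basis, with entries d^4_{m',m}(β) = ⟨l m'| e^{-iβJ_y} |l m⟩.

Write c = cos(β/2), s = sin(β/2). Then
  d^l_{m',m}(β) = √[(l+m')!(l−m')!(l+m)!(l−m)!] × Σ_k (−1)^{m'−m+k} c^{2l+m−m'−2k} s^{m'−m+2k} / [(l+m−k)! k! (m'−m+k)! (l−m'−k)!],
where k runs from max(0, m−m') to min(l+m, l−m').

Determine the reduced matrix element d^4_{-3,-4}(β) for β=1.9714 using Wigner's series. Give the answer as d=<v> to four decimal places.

d^4_{-3,-4}(β=1.9714) via Wigner's sum:
Half-angle: c=0.552280, s=0.833659. N=√(1·5040·1·40320)=14255.272709
k∈{0} keeps every argument non-negative
  k=0: (−1)^1·14255.2727/(5040)·0.5523^7·0.8337^1 = -0.036953
d^4_{-3,-4}(1.9714) = -0.036953

d=-0.0370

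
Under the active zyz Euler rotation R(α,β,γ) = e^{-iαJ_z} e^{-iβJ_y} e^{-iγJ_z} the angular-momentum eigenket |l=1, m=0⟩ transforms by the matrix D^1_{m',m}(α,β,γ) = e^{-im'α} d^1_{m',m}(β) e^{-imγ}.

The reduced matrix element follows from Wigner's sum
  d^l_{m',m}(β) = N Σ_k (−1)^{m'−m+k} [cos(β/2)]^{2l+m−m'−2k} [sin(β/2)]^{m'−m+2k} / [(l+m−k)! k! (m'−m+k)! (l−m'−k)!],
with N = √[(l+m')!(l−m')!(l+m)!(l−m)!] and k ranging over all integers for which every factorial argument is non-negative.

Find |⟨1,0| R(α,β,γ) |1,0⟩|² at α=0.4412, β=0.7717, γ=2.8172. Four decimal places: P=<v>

D^1_{0,0}(0.4412,0.7717,2.8172) = e^{-i·0·0.4412}·d^1_{0,0}(0.7717)·e^{-i·0·2.8172}. Compute d first:
With c≡cos(β/2)=0.926479 and s≡sin(β/2)=0.376347, N=[1·1·1·1]^{1/2}=1.000000
The bounds max(0,m−m')=0 and min(l+m,l−m')=1 give 2 terms
  k=0: (−1)^0·1.0000/(1)·0.9265^2·0.3763^0 = +0.858363
  k=1: (−1)^1·1.0000/(1)·0.9265^0·0.3763^2 = -0.141637
d^1_{0,0}(0.7717) = +0.858363 -0.141637 = +0.716726
|D^1_{0,0}|² = |d^1_{0,0}(β)|² = (+0.716726)² = 0.513696 (the z-rotation phases have unit modulus)

P=0.5137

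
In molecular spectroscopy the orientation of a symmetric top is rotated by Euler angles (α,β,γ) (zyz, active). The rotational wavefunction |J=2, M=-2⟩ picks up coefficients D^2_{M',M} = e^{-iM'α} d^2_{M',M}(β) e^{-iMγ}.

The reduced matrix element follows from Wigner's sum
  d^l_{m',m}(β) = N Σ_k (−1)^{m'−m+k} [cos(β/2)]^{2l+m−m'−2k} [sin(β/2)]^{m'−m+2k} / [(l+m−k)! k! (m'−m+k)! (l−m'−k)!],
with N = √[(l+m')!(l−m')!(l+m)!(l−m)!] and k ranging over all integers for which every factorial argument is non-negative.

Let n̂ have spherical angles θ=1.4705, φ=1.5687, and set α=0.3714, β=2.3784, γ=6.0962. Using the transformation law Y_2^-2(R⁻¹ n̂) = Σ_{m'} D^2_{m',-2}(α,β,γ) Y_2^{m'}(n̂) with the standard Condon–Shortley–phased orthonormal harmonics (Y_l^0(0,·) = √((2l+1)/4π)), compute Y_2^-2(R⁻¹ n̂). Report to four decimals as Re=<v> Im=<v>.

Re=-0.1824 Im=0.3265

Need the full column D^2_{m',-2} for m'=−2..2 at α=0.3714, β=2.3784, γ=6.0962.
cos(β/2)=0.372402, sin(β/2)=0.928071
d^2_{-2,-2}: single k=0 term ⇒ +0.019233;  D = +0.017940+0.006934i
d^2_{-1,-2}: single k=0 term ⇒ -0.095863;  D = -0.095862+0.000246i
d^2_{0,-2}: single k=0 term ⇒ +0.292593;  D = +0.272370-0.106888i
d^2_{1,-2}: single k=0 term ⇒ -0.595370;  D = -0.437499+0.403806i
d^2_{2,-2}: single k=0 term ⇒ +0.741866;  D = +0.325373-0.666707i
Y_2^{m'}(θ=1.4705,φ=1.5687) and Σ D·Y over m':
  (+0.0179+0.0069i)·(-0.3824-0.0016i)  (-0.0959+0.0002i)·(+0.0002-0.0770i)  (+0.2724-0.1069i)·(-0.3059+0.0000i)  (-0.4375+0.4038i)·(-0.0002-0.0770i)  (+0.3254-0.6667i)·(-0.3824+0.0016i)
Y_2^-2(R⁻¹ n̂) = -0.182368+0.326472i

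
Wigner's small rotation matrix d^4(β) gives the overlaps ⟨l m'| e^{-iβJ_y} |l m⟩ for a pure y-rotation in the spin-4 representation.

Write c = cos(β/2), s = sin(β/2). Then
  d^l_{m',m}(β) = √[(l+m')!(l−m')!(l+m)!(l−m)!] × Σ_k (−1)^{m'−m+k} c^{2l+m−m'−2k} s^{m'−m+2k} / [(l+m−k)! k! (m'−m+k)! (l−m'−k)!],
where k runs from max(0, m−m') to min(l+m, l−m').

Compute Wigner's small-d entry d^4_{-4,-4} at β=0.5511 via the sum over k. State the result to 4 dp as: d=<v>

d=0.7352

d^4_{-4,-4}(β=0.5511) via Wigner's sum:
Half-angle: c=0.962276, s=0.272076. N=√(1·40320·1·40320)=40320.000000
Admissible k: 0..0 (factorial args all ≥0)
  k=0: (−1)^0·40320.0000/(40320)·0.9623^8·0.2721^0 = +0.735184
d^4_{-4,-4}(0.5511) = +0.735184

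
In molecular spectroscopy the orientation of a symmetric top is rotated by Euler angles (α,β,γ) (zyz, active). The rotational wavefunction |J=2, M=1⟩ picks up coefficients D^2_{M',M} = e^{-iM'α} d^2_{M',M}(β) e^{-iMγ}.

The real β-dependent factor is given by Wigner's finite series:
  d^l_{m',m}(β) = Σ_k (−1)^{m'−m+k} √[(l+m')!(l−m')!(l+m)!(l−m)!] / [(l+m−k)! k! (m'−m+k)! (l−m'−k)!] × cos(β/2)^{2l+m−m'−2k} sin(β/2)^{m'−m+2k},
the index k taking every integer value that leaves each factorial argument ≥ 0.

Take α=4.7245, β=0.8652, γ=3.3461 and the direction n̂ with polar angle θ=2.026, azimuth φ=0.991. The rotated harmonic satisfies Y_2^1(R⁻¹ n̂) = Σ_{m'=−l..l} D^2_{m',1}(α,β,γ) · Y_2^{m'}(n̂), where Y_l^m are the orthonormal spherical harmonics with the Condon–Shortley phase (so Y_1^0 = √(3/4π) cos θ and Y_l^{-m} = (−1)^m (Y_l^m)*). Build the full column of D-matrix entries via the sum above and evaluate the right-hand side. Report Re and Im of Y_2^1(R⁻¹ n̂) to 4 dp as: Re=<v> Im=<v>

Re=0.0289 Im=-0.3431

Need the full column D^2_{m',1} for m'=−2..2 at α=4.7245, β=0.8652, γ=3.3461.
cos(β/2)=0.907879, sin(β/2)=0.419233
d^2_{-2,1}: single k=3 term ⇒ +0.133790;  D = +0.131622-0.023990i
d^2_{-1,1}: k∈[2..3] ⇒ +0.434598 -0.030890 = +0.403707;  D = +0.077194+0.396259i
d^2_{0,1}: k∈[1..2] ⇒ +0.768448 -0.163858 = +0.604589;  D = -0.591990+0.122783i
d^2_{1,1}: k∈[0..1] ⇒ +0.679378 -0.434598 = +0.244780;  D = -0.052610-0.239060i
d^2_{2,1}: single k=0 term ⇒ -0.627435;  D = -0.611094+0.142265i
Y_2^{m'}(θ=2.026,φ=0.991) and Σ D·Y over m':
  (+0.1316-0.0240i)·(-0.1246-0.2856i)  (+0.0772+0.3963i)·(-0.1671+0.2552i)  (-0.5920+0.1228i)·(-0.1325+0.0000i)  (-0.0526-0.2391i)·(+0.1671+0.2552i)  (-0.6111+0.1423i)·(-0.1246+0.2856i)
Y_2^1(R⁻¹ n̂) = +0.028864-0.343054i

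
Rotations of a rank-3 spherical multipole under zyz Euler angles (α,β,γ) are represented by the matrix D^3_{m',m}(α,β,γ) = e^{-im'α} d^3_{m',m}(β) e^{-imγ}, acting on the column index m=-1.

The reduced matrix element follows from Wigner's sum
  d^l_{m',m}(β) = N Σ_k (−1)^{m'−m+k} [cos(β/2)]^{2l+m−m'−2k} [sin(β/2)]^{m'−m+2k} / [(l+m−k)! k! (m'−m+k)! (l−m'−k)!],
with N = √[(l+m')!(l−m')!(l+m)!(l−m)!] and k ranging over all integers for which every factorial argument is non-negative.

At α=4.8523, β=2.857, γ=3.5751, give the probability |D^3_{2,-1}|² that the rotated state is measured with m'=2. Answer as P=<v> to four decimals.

First d^3_{2,-1}(β=2.857), then the phase factors e^{-i(2)α} and e^{-i(-1)γ}:
c=cos(2.857/2)=0.141817, s=sin(2.857/2)=0.989893; N=√[120·1·2·24]=75.894664
k∈{0,1} keeps every argument non-negative
  k=0: (−1)^3·75.8947/(12)·0.1418^3·0.9899^3 = -0.017497
  k=1: (−1)^4·75.8947/(24)·0.1418^1·0.9899^5 = +0.426254
d^3_{2,-1}(2.857) = -0.017497 +0.426254 = +0.408756
|D^3_{2,-1}|² = |d^3_{2,-1}(β)|² = (+0.408756)² = 0.167082 (the z-rotation phases have unit modulus)

P=0.1671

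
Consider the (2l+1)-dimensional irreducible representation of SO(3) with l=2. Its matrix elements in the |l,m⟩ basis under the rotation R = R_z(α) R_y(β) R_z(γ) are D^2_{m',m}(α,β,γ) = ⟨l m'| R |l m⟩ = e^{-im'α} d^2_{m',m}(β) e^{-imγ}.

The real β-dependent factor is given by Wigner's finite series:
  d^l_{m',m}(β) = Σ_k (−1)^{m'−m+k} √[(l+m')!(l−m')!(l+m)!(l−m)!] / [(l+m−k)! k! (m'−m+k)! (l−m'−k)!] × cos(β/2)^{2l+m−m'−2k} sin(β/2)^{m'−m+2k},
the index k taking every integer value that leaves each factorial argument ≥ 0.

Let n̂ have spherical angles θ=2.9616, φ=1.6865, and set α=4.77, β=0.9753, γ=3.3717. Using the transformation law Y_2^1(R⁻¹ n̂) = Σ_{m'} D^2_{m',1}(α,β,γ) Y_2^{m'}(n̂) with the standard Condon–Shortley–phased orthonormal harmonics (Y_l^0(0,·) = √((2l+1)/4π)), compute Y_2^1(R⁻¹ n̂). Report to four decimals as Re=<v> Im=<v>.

Re=-0.3747 Im=0.0935

Need the full column D^2_{m',1} for m'=−2..2 at α=4.77, β=0.9753, γ=3.3717.
cos(β/2)=0.883436, sin(β/2)=0.468551
d^2_{-2,1}: single k=3 term ⇒ +0.181751;  D = +0.180553-0.020835i
d^2_{-1,1}: k∈[2..3] ⇒ +0.514027 -0.048198 = +0.465829;  D = +0.079956+0.458916i
d^2_{0,1}: k∈[1..2] ⇒ +0.791331 -0.222598 = +0.568733;  D = -0.553742+0.129718i
d^2_{1,1}: k∈[0..1] ⇒ +0.609118 -0.514027 = +0.095091;  D = -0.026983-0.091182i
d^2_{2,1}: single k=0 term ⇒ -0.646119;  D = -0.607975+0.218716i
Y_2^{m'}(θ=2.9616,φ=1.6865) and Σ D·Y over m':
  (+0.1806-0.0208i)·(-0.0120+0.0028i)  (+0.0800+0.4589i)·(+0.0157+0.1352i)  (-0.5537+0.1297i)·(+0.6005+0.0000i)  (-0.0270-0.0912i)·(-0.0157+0.1352i)  (-0.6080+0.2187i)·(-0.0120-0.0028i)
Y_2^1(R⁻¹ n̂) = -0.374692+0.093546i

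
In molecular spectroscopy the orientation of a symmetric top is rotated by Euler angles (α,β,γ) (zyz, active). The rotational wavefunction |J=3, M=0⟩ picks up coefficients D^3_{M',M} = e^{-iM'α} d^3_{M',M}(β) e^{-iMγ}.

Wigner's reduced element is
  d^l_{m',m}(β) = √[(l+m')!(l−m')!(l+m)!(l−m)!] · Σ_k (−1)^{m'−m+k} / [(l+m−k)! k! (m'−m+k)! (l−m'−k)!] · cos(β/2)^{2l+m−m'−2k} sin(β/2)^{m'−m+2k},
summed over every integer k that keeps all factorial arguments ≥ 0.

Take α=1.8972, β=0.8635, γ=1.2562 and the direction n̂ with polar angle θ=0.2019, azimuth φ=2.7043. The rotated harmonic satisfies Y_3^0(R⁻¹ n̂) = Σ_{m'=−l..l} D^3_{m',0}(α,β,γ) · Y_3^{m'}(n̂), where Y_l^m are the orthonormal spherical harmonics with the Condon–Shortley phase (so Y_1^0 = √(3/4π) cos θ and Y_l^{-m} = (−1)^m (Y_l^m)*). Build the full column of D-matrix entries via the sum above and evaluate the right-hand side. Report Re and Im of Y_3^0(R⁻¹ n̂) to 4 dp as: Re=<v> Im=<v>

Need the full column D^3_{m',0} for m'=−3..3 at α=1.8972, β=0.8635, γ=1.2562.
cos(β/2)=0.908235, sin(β/2)=0.418461
d^3_{-3,0}: single k=3 term ⇒ +0.245513;  D = +0.203790-0.136917i
d^3_{-2,0}: k∈[2..3] ⇒ +0.652624 -0.138540 = +0.514083;  D = -0.408378-0.312264i
d^3_{-1,0}: k∈[1..3] ⇒ +0.895852 -0.570520 +0.040370 = +0.365702;  D = -0.117258+0.346394i
d^3_{0,0}: k∈[0..3] ⇒ +0.561292 -1.072370 +0.227645 -0.005369 = -0.288803;  D = -0.288803+0.000000i
d^3_{1,0}: k∈[0..2] ⇒ -0.895852 +0.570520 -0.040370 = -0.365702;  D = +0.117258+0.346394i
d^3_{2,0}: k∈[0..1] ⇒ +0.652624 -0.138540 = +0.514083;  D = -0.408378+0.312264i
d^3_{3,0}: single k=0 term ⇒ -0.245513;  D = -0.203790-0.136917i
Y_3^{m'}(θ=0.2019,φ=2.7043) and Σ D·Y over m':
  (+0.2038-0.1369i)·(-0.0009-0.0033i)  (-0.4084-0.3123i)·(+0.0258+0.0309i)  (-0.1173+0.3464i)·(-0.2230-0.1043i)  (-0.2888+0.0000i)·(+0.6577+0.0000i)  (+0.1173+0.3464i)·(+0.2230-0.1043i)  (-0.4084+0.3123i)·(+0.0258-0.0309i)  (-0.2038-0.1369i)·(+0.0009-0.0033i)
Y_3^0(R⁻¹ n̂) = -0.068442+0.000000i

Re=-0.0684 Im=0.0000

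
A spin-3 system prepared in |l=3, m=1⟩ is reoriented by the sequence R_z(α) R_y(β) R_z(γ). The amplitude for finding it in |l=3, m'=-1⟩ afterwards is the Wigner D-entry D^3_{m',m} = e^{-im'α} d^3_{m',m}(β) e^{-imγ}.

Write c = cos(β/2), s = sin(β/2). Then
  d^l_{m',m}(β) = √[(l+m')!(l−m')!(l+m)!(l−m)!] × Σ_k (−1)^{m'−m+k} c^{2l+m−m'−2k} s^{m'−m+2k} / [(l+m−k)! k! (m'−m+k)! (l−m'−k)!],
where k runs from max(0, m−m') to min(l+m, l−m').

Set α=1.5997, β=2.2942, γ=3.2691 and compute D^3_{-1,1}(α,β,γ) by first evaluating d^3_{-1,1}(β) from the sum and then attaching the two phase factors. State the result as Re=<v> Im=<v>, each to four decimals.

D^3_{-1,1}(1.5997,2.2942,3.2691) = e^{-i·-1·1.5997}·d^3_{-1,1}(2.2942)·e^{-i·1·3.2691}. Compute d first:
With c≡cos(β/2)=0.411133 and s≡sin(β/2)=0.911575, N=[2·24·24·2]^{1/2}=48.000000
k∈{2,3,4} keeps every argument non-negative
  k=2: (−1)^0·48.0000/(8)·0.4111^4·0.9116^2 = +0.142451
  k=3: (−1)^1·48.0000/(6)·0.4111^2·0.9116^4 = -0.933737
  k=4: (−1)^2·48.0000/(48)·0.4111^0·0.9116^6 = +0.573794
d^3_{-1,1}(2.2942) = +0.142451 -0.933737 +0.573794 = -0.217493
Phases: e^{-i·(-1)·1.5997}=-0.028900+0.999582i, e^{-i·(1)·3.2691}=-0.991882+0.127162i ⇒ D=+0.021411+0.216436i

Re=0.0214 Im=0.2164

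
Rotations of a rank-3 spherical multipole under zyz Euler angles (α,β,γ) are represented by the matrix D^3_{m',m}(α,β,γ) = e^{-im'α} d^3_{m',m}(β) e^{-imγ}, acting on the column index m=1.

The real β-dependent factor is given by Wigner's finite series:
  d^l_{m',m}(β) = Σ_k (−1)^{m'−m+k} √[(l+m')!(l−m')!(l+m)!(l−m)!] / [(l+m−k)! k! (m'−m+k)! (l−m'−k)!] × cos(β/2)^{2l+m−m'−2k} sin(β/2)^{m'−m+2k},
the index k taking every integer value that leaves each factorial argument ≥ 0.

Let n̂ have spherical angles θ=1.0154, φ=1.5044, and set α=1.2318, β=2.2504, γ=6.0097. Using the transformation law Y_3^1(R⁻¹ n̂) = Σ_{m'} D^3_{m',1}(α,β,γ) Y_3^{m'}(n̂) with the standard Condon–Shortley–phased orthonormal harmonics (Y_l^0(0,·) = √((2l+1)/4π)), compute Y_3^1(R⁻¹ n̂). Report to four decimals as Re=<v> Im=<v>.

Re=-0.1644 Im=-0.0051

Need the full column D^3_{m',1} for m'=−3..3 at α=1.2318, β=2.2504, γ=6.0097.
cos(β/2)=0.430996, sin(β/2)=0.902354
d^3_{-3,1}: single k=4 term ⇒ +0.476979;  D = -0.322854-0.351105i
d^3_{-2,1}: k∈[3..4] ⇒ +0.372032 -0.815375 = -0.443343;  D = +0.407564-0.174485i
d^3_{-1,1}: k∈[2..4] ⇒ +0.168577 -0.985244 +0.539835 = -0.276832;  D = -0.018123-0.276239i
d^3_{0,1}: k∈[1..3] ⇒ +0.046487 -0.611311 +0.893199 = +0.328375;  D = +0.316171+0.088690i
d^3_{1,1}: k∈[0..2] ⇒ +0.006410 -0.224769 +0.738933 = +0.520574;  D = +0.299278-0.425946i
d^3_{2,1}: k∈[0..1] ⇒ -0.042437 +0.372032 = +0.329595;  D = -0.191324-0.268381i
d^3_{3,1}: single k=0 term ⇒ +0.108816;  D = -0.104568+0.030106i
Y_3^{m'}(θ=1.0154,φ=1.5044) and Σ D·Y over m':
  (-0.3229-0.3511i)·(-0.0506+0.2509i)  (+0.4076-0.1745i)·(-0.3856-0.0515i)  (-0.0181-0.2762i)·(+0.0071-0.1069i)  (+0.3162+0.0887i)·(-0.3168+0.0000i)  (+0.2993-0.4259i)·(-0.0071-0.1069i)  (-0.1913-0.2684i)·(-0.3856+0.0515i)  (-0.1046+0.0301i)·(+0.0506+0.2509i)
Y_3^1(R⁻¹ n̂) = -0.164430-0.005081i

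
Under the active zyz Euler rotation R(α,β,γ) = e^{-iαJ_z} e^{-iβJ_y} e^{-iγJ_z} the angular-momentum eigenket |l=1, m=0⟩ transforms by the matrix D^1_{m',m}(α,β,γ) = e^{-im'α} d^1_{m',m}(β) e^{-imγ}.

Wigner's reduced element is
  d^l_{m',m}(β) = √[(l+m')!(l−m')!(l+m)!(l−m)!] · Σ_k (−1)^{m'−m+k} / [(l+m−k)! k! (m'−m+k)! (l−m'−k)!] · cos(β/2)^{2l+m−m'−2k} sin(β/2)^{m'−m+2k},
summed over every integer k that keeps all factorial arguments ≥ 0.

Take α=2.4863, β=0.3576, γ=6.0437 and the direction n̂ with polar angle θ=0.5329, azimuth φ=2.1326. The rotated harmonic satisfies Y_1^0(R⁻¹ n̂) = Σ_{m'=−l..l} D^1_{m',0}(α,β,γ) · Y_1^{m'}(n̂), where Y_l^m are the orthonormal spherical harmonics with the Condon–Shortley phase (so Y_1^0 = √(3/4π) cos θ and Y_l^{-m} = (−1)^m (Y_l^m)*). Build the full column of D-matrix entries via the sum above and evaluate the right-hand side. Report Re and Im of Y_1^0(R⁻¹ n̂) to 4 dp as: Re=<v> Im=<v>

Re=0.4757 Im=0.0000

Need the full column D^1_{m',0} for m'=−1..1 at α=2.4863, β=0.3576, γ=6.0437.
cos(β/2)=0.984058, sin(β/2)=0.177849
d^1_{-1,0}: single k=1 term ⇒ +0.247507;  D = -0.196240+0.150828i
d^1_{0,0}: k∈[0..1] ⇒ +0.968370 -0.031630 = +0.936740;  D = +0.936740+0.000000i
d^1_{1,0}: single k=0 term ⇒ -0.247507;  D = +0.196240+0.150828i
Y_1^{m'}(θ=0.5329,φ=2.1326) and Σ D·Y over m':
  (-0.1962+0.1508i)·(-0.0935-0.1485i)  (+0.9367+0.0000i)·(+0.4209+0.0000i)  (+0.1962+0.1508i)·(+0.0935-0.1485i)
Y_1^0(R⁻¹ n̂) = +0.475736+0.000000i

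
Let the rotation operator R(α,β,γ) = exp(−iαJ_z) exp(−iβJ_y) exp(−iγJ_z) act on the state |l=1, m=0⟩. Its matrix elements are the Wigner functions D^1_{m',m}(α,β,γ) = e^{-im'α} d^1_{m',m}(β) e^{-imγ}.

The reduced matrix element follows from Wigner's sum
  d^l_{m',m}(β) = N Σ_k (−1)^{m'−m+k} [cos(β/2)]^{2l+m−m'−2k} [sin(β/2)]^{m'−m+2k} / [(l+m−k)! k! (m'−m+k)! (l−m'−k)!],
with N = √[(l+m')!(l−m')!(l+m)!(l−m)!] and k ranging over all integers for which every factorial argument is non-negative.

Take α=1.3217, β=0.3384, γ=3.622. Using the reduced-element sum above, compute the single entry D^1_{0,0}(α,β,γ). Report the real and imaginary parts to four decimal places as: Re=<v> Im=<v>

Re=0.9433 Im=0.0000

First d^1_{0,0}(β=0.3384), then the phase factors e^{-i(0)α} and e^{-i(0)γ}:
c=cos(0.3384/2)=0.985720, s=sin(0.3384/2)=0.168394; N=√[1·1·1·1]=1.000000
k: max(0,(0)−(0))=0 … min(1+(0),1−(0))=1
  k=0: (−1)^0·1.0000/(1)·0.9857^2·0.1684^0 = +0.971644
  k=1: (−1)^1·1.0000/(1)·0.9857^0·0.1684^2 = -0.028356
d^1_{0,0}(0.3384) = +0.971644 -0.028356 = +0.943287
Attach z-rotation phases: D = e^{-i(0)(1.3217)}·(+0.943287)·e^{-i(0)(3.622)} = +0.943287+0.000000i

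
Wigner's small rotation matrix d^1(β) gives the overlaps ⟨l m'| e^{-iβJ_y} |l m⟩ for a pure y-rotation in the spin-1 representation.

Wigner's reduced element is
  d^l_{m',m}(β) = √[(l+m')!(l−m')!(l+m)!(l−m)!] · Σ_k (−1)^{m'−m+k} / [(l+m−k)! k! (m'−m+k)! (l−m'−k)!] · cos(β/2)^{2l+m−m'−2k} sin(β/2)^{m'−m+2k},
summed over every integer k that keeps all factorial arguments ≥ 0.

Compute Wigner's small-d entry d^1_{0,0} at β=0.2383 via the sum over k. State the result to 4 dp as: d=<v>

d^1_{0,0}(β=0.2383) via Wigner's sum:
With c≡cos(β/2)=0.992910 and s≡sin(β/2)=0.118868, N=[1·1·1·1]^{1/2}=1.000000
The bounds max(0,m−m')=0 and min(l+m,l−m')=1 give 2 terms
  k=0: (−1)^0·1.0000/(1)·0.9929^2·0.1189^0 = +0.985870
  k=1: (−1)^1·1.0000/(1)·0.9929^0·0.1189^2 = -0.014130
d^1_{0,0}(0.2383) = +0.985870 -0.014130 = +0.971741

d=0.9717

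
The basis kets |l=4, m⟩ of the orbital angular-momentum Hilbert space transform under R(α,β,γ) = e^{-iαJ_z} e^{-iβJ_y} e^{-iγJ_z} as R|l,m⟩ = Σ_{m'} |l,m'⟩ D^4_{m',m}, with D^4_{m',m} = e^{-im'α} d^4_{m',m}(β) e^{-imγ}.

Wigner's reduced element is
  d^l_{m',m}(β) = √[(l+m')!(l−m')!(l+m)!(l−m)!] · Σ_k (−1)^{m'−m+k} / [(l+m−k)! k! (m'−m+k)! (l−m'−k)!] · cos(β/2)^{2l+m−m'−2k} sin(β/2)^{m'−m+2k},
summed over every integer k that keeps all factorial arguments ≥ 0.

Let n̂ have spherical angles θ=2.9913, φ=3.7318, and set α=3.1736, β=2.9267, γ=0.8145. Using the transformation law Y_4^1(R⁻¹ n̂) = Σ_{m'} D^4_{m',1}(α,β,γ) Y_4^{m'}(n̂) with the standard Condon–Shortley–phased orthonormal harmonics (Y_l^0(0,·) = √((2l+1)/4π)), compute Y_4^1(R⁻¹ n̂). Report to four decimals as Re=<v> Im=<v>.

Need the full column D^4_{m',1} for m'=−4..4 at α=3.1736, β=2.9267, γ=0.8145.
cos(β/2)=0.107240, sin(β/2)=0.994233
d^4_{-4,1}: single k=5 term ⇒ +0.008966;  D = +0.006935-0.005683i
d^4_{-3,1}: k∈[4..5] ⇒ +0.001710 -0.088168 = -0.086458;  D = +0.065087-0.056910i
d^4_{-2,1}: k∈[3..5] ⇒ +0.000197 -0.025416 +0.436928 = +0.411709;  D = +0.301106-0.280783i
d^4_{-1,1}: k∈[2..5] ⇒ +0.000015 -0.003877 +0.166622 -0.954786 = -0.792026;  D = +0.561672-0.558417i
d^4_{0,1}: k∈[1..4] ⇒ +0.000001 -0.000374 +0.032150 -0.460562 = -0.428786;  D = -0.294247+0.311892i
d^4_{1,1}: k∈[0..3] ⇒ +0.000000 -0.000023 +0.003877 -0.111081 = -0.107227;  D = +0.071049-0.080310i
d^4_{2,1}: k∈[0..2] ⇒ -0.000001 +0.000296 -0.016944 = -0.016649;  D = -0.010627+0.012816i
d^4_{3,1}: k∈[0..1] ⇒ +0.000012 -0.001710 = -0.001698;  D = +0.001041-0.001341i
d^4_{4,1}: single k=0 term ⇒ -0.000104;  D = -0.000061+0.000084i
Y_4^{m'}(θ=2.9913,φ=3.7318) and Σ D·Y over m':
  (+0.0069-0.0057i)·(-0.0002-0.0002i)  (+0.0651-0.0569i)·(-0.0008-0.0041i)  (+0.3011-0.2808i)·(+0.0167-0.0405i)  (+0.5617-0.5584i)·(+0.2236-0.1498i)  (-0.2942+0.3119i)·(+0.7533+0.0000i)  (+0.0710-0.0803i)·(-0.2236-0.1498i)  (-0.0106+0.0128i)·(+0.0167+0.0405i)  (+0.0010-0.0013i)·(+0.0008-0.0041i)  (-0.0001+0.0001i)·(-0.0002+0.0002i)
Y_4^1(R⁻¹ n̂) = -0.214961+0.015928i

Re=-0.2150 Im=0.0159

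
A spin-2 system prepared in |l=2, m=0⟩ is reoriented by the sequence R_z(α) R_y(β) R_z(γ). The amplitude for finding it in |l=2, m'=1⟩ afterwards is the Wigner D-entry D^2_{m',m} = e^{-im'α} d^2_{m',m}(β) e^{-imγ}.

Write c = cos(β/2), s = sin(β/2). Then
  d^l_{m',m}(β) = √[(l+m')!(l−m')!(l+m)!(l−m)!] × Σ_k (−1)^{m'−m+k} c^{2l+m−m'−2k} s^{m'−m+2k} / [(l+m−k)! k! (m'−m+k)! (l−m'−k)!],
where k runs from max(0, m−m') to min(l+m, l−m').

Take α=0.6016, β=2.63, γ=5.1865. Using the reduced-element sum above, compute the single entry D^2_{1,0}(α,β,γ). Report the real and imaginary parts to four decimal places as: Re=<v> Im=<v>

Split into d^2_{1,0}(β=2.63) × two z-phases.
c=cos(2.63/2)=0.253016, s=sin(2.63/2)=0.967462; N=√[6·1·2·2]=4.898979
Admissible k: 0..1 (factorial args all ≥0)
  k=0: (−1)^1·4.8990/(2)·0.2530^3·0.9675^1 = -0.038384
  k=1: (−1)^2·4.8990/(2)·0.2530^1·0.9675^3 = +0.561210
d^2_{1,0}(2.63) = -0.038384 +0.561210 = +0.522826
D = (+0.824431-0.565962i)·(+0.522826)·(+1.000000+0.000000i) = +0.431034-0.295900i

Re=0.4310 Im=-0.2959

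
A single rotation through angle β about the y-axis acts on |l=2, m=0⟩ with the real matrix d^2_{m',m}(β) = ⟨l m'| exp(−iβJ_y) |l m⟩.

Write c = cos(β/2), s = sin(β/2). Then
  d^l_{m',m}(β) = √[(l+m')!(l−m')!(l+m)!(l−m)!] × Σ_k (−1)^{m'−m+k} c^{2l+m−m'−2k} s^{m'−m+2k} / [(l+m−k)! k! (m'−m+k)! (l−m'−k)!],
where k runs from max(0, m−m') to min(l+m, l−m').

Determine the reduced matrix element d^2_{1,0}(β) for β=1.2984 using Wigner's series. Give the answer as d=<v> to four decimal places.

d^2_{1,0}(β=1.2984) via Wigner's sum:
With c≡cos(β/2)=0.796568 and s≡sin(β/2)=0.604549, N=[6·1·2·2]^{1/2}=4.898979
k∈{0,1} keeps every argument non-negative
  k=0: (−1)^1·4.8990/(2)·0.7966^3·0.6045^1 = -0.748472
  k=1: (−1)^2·4.8990/(2)·0.7966^1·0.6045^3 = +0.431115
d^2_{1,0}(1.2984) = -0.748472 +0.431115 = -0.317356

d=-0.3174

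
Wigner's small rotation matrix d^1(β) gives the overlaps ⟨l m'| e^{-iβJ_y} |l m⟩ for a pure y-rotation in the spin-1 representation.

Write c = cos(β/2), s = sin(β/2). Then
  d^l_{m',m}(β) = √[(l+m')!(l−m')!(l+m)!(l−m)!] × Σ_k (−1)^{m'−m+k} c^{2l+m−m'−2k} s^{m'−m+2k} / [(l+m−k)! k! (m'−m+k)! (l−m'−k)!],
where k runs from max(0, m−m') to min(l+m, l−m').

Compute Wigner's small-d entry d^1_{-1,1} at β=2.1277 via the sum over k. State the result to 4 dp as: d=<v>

d^1_{-1,1}(β=2.1277) via Wigner's sum:
With c≡cos(β/2)=0.485510 and s≡sin(β/2)=0.874231, N=[1·2·2·1]^{1/2}=2.000000
k∈{2} keeps every argument non-negative
  k=2: (−1)^0·2.0000/(2)·0.4855^0·0.8742^2 = +0.764280
d^1_{-1,1}(2.1277) = +0.764280

d=0.7643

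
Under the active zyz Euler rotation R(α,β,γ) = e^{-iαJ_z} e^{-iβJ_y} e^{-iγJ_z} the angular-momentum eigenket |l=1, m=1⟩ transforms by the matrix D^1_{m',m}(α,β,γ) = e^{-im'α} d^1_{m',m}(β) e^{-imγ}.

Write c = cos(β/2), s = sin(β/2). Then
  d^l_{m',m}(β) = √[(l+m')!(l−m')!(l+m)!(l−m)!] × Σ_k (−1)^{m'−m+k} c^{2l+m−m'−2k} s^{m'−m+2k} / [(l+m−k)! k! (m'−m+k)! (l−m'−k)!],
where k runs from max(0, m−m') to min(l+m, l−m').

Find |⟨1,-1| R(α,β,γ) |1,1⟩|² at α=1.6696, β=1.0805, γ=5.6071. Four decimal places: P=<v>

First d^1_{-1,1}(β=1.0805), then the phase factors e^{-i(-1)α} and e^{-i(1)γ}:
c=cos(1.0805/2)=0.857580, s=sin(1.0805/2)=0.514350; N=√[1·2·2·1]=2.000000
k: max(0,(1)−(-1))=2 … min(1+(1),1−(-1))=2
  k=2: (−1)^0·2.0000/(2)·0.8576^0·0.5144^2 = +0.264556
d^1_{-1,1}(1.0805) = +0.264556
|D^1_{-1,1}|² = |d^1_{-1,1}(β)|² = (+0.264556)² = 0.069990 (the z-rotation phases have unit modulus)

P=0.0700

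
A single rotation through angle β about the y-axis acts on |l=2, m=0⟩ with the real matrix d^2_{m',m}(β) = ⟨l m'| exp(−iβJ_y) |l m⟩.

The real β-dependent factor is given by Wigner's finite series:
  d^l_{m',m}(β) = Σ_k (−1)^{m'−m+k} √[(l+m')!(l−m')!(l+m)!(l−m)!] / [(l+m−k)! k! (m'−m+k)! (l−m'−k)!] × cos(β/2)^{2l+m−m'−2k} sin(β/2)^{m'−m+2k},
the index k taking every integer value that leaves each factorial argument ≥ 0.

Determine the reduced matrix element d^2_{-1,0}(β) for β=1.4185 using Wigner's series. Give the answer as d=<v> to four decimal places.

d=0.1837

d^2_{-1,0}(β=1.4185) via Wigner's sum:
With c≡cos(β/2)=0.758851 and s≡sin(β/2)=0.651265, N=[1·6·2·2]^{1/2}=4.898979
Admissible k: 1..2 (factorial args all ≥0)
  k=1: (−1)^0·4.8990/(2)·0.7589^3·0.6513^1 = +0.697111
  k=2: (−1)^1·4.8990/(2)·0.7589^1·0.6513^3 = -0.513458
d^2_{-1,0}(1.4185) = +0.697111 -0.513458 = +0.183653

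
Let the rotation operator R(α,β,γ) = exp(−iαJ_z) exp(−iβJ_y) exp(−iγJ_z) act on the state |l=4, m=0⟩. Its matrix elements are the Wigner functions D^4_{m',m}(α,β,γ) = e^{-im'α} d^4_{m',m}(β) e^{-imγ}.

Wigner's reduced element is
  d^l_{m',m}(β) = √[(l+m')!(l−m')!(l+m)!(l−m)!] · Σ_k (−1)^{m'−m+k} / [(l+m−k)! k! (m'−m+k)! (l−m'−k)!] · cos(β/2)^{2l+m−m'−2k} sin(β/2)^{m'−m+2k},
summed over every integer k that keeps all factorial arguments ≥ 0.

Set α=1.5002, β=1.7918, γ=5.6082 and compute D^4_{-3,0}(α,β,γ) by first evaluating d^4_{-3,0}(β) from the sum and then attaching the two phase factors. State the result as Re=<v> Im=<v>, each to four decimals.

Re=0.0633 Im=0.2944

D^4_{-3,0}(1.5002,1.7918,5.6082) = e^{-i·-3·1.5002}·d^4_{-3,0}(1.7918)·e^{-i·0·5.6082}. Compute d first:
With c≡cos(β/2)=0.624816 and s≡sin(β/2)=0.780772, N=[1·5040·24·24]^{1/2}=1703.830978
k∈{3,4} keeps every argument non-negative
  k=3: (−1)^0·1703.8310/(144)·0.6248^5·0.7808^3 = +0.536288
  k=4: (−1)^1·1703.8310/(144)·0.6248^3·0.7808^5 = -0.837417
d^4_{-3,0}(1.7918) = +0.536288 -0.837417 = -0.301128
Phases: e^{-i·(-3)·1.5002}=-0.210209-0.977656i, e^{-i·(0)·5.6082}=+1.000000+0.000000i ⇒ D=+0.063300+0.294400i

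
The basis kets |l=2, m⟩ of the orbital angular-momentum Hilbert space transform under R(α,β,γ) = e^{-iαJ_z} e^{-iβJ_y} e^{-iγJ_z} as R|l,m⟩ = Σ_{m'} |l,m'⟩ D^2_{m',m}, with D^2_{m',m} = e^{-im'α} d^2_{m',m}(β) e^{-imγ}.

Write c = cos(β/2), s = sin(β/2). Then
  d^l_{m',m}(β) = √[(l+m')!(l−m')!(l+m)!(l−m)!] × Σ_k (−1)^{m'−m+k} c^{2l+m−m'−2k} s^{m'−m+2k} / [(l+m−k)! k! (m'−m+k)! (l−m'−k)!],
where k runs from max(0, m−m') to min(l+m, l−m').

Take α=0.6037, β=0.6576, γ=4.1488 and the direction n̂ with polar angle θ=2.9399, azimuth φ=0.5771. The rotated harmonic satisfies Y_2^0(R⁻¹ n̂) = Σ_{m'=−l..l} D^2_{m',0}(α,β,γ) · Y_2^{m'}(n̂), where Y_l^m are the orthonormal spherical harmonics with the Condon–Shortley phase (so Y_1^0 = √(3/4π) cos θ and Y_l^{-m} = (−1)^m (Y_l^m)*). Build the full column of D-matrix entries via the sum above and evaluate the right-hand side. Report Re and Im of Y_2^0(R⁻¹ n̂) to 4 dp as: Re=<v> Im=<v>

Re=0.0881 Im=0.0000

Need the full column D^2_{m',0} for m'=−2..2 at α=0.6037, β=0.6576, γ=4.1488.
cos(β/2)=0.946431, sin(β/2)=0.322908
d^2_{-2,0}: single k=2 term ⇒ +0.228775;  D = +0.081318+0.213835i
d^2_{-1,0}: k∈[1..2] ⇒ +0.670533 -0.078055 = +0.592478;  D = +0.487752+0.336345i
d^2_{0,0}: k∈[0..2] ⇒ +0.802334 -0.373589 +0.010872 = +0.439617;  D = +0.439617+0.000000i
d^2_{1,0}: k∈[0..1] ⇒ -0.670533 +0.078055 = -0.592478;  D = -0.487752+0.336345i
d^2_{2,0}: single k=0 term ⇒ +0.228775;  D = +0.081318-0.213835i
Y_2^{m'}(θ=2.9399,φ=0.5771) and Σ D·Y over m':
  (+0.0813+0.2138i)·(+0.0063-0.0142i)  (+0.4878+0.3363i)·(-0.1271+0.0827i)  (+0.4396+0.0000i)·(+0.5928+0.0000i)  (-0.4878+0.3363i)·(+0.1271+0.0827i)  (+0.0813-0.2138i)·(+0.0063+0.0142i)
Y_2^0(R⁻¹ n̂) = +0.088086+0.000000i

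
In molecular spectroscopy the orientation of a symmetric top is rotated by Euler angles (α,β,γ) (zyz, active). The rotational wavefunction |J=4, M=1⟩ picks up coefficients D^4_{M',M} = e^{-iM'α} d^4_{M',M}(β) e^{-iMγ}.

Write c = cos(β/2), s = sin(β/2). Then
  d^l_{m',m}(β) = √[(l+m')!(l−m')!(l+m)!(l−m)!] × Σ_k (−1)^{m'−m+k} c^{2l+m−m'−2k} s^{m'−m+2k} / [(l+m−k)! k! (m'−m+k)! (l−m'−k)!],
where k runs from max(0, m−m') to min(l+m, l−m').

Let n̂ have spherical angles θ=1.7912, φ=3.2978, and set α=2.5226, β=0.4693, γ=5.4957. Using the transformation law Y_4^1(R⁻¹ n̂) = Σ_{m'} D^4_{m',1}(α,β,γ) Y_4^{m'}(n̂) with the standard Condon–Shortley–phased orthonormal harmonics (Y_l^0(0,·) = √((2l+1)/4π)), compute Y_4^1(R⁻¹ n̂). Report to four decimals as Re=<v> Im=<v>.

Need the full column D^4_{m',1} for m'=−4..4 at α=2.5226, β=0.4693, γ=5.4957.
cos(β/2)=0.972596, sin(β/2)=0.232503
d^4_{-4,1}: single k=5 term ⇒ +0.004678;  D = -0.000549-0.004645i
d^4_{-3,1}: k∈[4..5] ⇒ +0.034591 -0.001186 = +0.033405;  D = -0.016053+0.029294i
d^4_{-2,1}: k∈[3..5] ⇒ +0.154689 -0.013260 +0.000152 = +0.141581;  D = +0.127455-0.061647i
d^4_{-1,1}: k∈[2..5] ⇒ +0.457562 -0.078444 +0.002241 -0.000009 = +0.381350;  D = -0.375950-0.063951i
d^4_{0,1}: k∈[1..4] ⇒ +0.855991 -0.293502 +0.016773 -0.000160 = +0.579102;  D = +0.408631+0.410341i
d^4_{1,1}: k∈[0..3] ⇒ +0.800680 -0.686343 +0.078444 -0.001494 = +0.191287;  D = -0.031291-0.188711i
d^4_{2,1}: k∈[0..2] ⇒ -0.812065 +0.232034 -0.008840 = -0.588871;  D = +0.258614-0.529044i
d^4_{3,1}: k∈[0..1] ⇒ +0.363179 -0.034591 = +0.328588;  D = +0.288814-0.156705i
d^4_{4,1}: single k=0 term ⇒ -0.081854;  D = +0.081247+0.009950i
Y_4^{m'}(θ=1.7912,φ=3.2978) and Σ D·Y over m':
  (-0.0005-0.0046i)·(+0.3254-0.2347i)  (-0.0161+0.0293i)·(+0.2269-0.1148i)  (+0.1275-0.0616i)·(-0.2017+0.0651i)  (-0.3759-0.0640i)·(-0.2657+0.0419i)  (+0.4086+0.4103i)·(+0.1741+0.0000i)  (-0.0313-0.1887i)·(+0.2657+0.0419i)  (+0.2586-0.5290i)·(-0.2017-0.0651i)  (+0.2888-0.1567i)·(-0.2269-0.1148i)  (+0.0812+0.0100i)·(+0.3254+0.2347i)
Y_4^1(R⁻¹ n̂) = +0.004042+0.163650i

Re=0.0040 Im=0.1636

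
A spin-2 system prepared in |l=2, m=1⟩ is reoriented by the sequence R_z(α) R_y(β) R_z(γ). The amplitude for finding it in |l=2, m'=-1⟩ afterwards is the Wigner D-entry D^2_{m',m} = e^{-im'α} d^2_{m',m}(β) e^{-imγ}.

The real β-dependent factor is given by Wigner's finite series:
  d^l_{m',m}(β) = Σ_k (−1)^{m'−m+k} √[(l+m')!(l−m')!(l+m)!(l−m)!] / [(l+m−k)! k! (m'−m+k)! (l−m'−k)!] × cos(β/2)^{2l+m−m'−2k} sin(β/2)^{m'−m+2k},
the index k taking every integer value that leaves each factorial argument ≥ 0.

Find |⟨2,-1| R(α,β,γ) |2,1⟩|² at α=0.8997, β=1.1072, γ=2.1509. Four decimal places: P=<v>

P=0.2742

D^2_{-1,1}(0.8997,1.1072,2.1509) = e^{-i·-1·0.8997}·d^2_{-1,1}(1.1072)·e^{-i·1·2.1509}. Compute d first:
c=cos(1.1072/2)=0.850637, s=sin(1.1072/2)=0.525753; N=√[1·6·6·1]=6.000000
Admissible k: 2..3 (factorial args all ≥0)
  k=2: (−1)^0·6.0000/(2)·0.8506^2·0.5258^2 = +0.600031
  k=3: (−1)^1·6.0000/(6)·0.8506^0·0.5258^4 = -0.076406
d^2_{-1,1}(1.1072) = +0.600031 -0.076406 = +0.523625
|D^2_{-1,1}|² = |d^2_{-1,1}(β)|² = (+0.523625)² = 0.274183 (the z-rotation phases have unit modulus)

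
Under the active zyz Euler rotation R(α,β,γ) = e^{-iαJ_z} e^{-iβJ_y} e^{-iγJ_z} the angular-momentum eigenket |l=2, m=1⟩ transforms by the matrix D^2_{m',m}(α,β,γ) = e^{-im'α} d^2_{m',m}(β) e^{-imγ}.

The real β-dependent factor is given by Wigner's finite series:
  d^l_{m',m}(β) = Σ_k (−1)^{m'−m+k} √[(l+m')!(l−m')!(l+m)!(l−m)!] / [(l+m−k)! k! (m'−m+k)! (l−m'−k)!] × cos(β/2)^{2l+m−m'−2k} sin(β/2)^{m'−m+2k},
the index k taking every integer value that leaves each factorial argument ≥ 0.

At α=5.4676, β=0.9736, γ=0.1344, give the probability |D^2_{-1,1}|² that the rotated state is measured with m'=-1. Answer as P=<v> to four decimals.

P=0.2162

First d^2_{-1,1}(β=0.9736), then the phase factors e^{-i(-1)α} and e^{-i(1)γ}:
c=cos(0.9736/2)=0.883834, s=sin(0.9736/2)=0.467800; N=√[1·6·6·1]=6.000000
The bounds max(0,m−m')=2 and min(l+m,l−m')=3 give 2 terms
  k=2: (−1)^0·6.0000/(2)·0.8838^2·0.4678^2 = +0.512842
  k=3: (−1)^1·6.0000/(6)·0.8838^0·0.4678^4 = -0.047890
d^2_{-1,1}(0.9736) = +0.512842 -0.047890 = +0.464952
|D^2_{-1,1}|² = |d^2_{-1,1}(β)|² = (+0.464952)² = 0.216181 (the z-rotation phases have unit modulus)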